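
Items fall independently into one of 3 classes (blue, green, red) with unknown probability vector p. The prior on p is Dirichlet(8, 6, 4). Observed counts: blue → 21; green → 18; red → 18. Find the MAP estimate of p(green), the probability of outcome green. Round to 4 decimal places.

MAP estimate of p(green) = 0.3194

The posterior is Dirichlet(αᵢ + nᵢ) = Dirichlet(29, 24, 22).
For a Dirichlet(a₁,…,a_K) with all aᵢ > 1, the mode has j-th component (aⱼ − 1)/(Σaᵢ − K).
Here Σaᵢ = 75 and K = 3, so p(green) = (24 − 1)/(75 − 3) = 23/72 ≈ 0.3194.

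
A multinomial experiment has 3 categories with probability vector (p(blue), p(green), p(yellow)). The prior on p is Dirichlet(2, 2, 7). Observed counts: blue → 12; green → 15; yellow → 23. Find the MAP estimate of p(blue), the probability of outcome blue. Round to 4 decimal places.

The posterior is Dirichlet(αᵢ + nᵢ) = Dirichlet(14, 17, 30).
For a Dirichlet(a₁,…,a_K) with all aᵢ > 1, the mode has j-th component (aⱼ − 1)/(Σaᵢ − K).
Here Σaᵢ = 61 and K = 3, so p(blue) = (14 − 1)/(61 − 3) = 13/58 ≈ 0.2241.

MAP estimate of p(blue) = 0.2241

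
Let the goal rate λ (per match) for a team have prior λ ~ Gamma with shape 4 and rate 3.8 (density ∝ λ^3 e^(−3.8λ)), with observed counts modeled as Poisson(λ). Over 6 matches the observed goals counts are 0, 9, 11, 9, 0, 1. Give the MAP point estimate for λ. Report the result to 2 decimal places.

λ̂_MAP = 3.37

Σxᵢ = 0+9+11+9+0+1 = 30, with n = 6.
Posterior ∝ λ^3e^(−3.8λ) · λ^30e^(−6λ) = λ^33e^(−9.8λ), i.e. Gamma(shape=34, rate=9.8).
The mode of a Gamma(a, b) with a ≥ 1 (shape–rate) is (a−1)/b = 33/9.8 ≈ 3.37.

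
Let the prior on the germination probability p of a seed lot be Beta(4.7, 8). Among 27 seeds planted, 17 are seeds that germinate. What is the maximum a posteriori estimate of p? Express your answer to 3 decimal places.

p̂_MAP = 0.549

Prior: Beta(4.7, 8).
Data: 17 successes in 27 trials. The binomial likelihood contributes p^17(1−p)^10, so the posterior is Beta(4.7+17, 8+10) = Beta(21.7, 18).
For Beta(a, b) with a, b > 1 the mode is (a−1)/(a+b−2) = 20.7/37.7 ≈ 0.549.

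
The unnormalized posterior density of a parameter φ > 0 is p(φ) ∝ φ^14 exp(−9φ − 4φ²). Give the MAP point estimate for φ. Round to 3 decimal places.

ℓ'(φ) = 14/φ − 9 − 8φ. Setting this to zero and multiplying by φ: 8φ² + 9φ − 14 = 0.
φ = (−9 + √(9² + 4·8·14)) / (2·8) = (−9 + √529) / 16 = (−9 + 23)/16 = 7/8.
ℓ''(φ) = −14/φ² − 8 < 0, confirming a maximum.

φ̂_MAP = 0.875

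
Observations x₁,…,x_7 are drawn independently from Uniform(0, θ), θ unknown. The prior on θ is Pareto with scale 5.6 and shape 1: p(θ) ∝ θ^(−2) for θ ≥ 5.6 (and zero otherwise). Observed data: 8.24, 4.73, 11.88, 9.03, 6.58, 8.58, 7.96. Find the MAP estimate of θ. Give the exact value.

The Uniform(0, θ) likelihood is θ^(−n) for θ ≥ max(xᵢ), zero otherwise. Here max(xᵢ) = 11.88.
Posterior ∝ θ^(−2) · θ^(−7) = θ^(−9) on θ ≥ max(5.6, 11.88) = 11.88.
This density is strictly decreasing in θ, so the posterior mode lies at the lower boundary of the support.

θ̂_MAP = 11.88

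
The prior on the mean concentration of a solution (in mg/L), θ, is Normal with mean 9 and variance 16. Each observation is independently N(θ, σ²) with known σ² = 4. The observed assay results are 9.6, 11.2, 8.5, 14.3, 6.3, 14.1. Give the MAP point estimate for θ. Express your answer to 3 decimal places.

n = 6; x̄ = (9.6 + 11.2 + 8.5 + 14.3 + 6.3 + 14.1)/6 = 64/6 = 32/3 ≈ 10.6667.
For a Normal prior and Normal likelihood with known variance, the posterior is Normal; its mode equals its mean, the precision-weighted average.
Prior precision 1/σ₀² = 1/16 = 0.0625; data precision n/σ² = 6/4 = 1.5.
θ̂ = (0.0625·9 + 1.5·(32/3)) / (0.0625 + 1.5) = 16.5625/1.5625 = 10.600.

θ̂_MAP = 10.600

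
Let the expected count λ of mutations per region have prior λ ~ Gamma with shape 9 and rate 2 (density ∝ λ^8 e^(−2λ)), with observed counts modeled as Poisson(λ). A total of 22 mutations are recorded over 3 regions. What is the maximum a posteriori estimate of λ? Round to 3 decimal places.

Σxᵢ = 22, n = 3.
Posterior ∝ λ^8e^(−2λ) · λ^22e^(−3λ) = λ^30e^(−5λ), i.e. Gamma(shape=31, rate=5).
The mode of a Gamma(a, b) with a ≥ 1 (shape–rate) is (a−1)/b = 30/5 ≈ 6.000.

λ̂_MAP = 6.000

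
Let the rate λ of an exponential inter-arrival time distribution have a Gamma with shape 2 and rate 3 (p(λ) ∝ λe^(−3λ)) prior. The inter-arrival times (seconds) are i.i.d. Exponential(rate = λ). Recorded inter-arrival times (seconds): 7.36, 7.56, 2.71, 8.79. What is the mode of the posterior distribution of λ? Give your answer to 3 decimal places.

λ̂_MAP = 0.170

The Exponential(rate=λ) likelihood is ∝ λ^n e^(−λΣtᵢ). Here n = 4 and Σtᵢ = 7.36 + 7.56 + 2.71 + 8.79 = 26.42.
Posterior ∝ λe^(−3λ) · λ^4e^(−26.42λ) = λ^5e^(−29.42λ), i.e. Gamma(6, 29.42).
Mode = (a−1)/b = 5/29.42 ≈ 0.170.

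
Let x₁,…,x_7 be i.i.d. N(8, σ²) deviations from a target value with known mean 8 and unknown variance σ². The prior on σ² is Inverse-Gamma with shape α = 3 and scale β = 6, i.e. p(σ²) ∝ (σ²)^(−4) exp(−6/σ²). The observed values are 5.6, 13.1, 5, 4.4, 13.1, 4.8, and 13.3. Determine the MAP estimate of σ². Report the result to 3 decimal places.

σ̂²_MAP = 8.671

Sum of squared deviations about the known mean: SS = (5.6−8)² + (13.1−8)² + (5−8)² + (4.4−8)² + (13.1−8)² + (4.8−8)² + (13.3−8)² = 118.07.
The Normal likelihood contributes (σ²)^(−n/2) exp(−SS/(2σ²)), so the posterior is Inverse-Gamma(α + n/2, β + SS/2) = Inverse-Gamma(6.5, 65.035).
The mode of Inverse-Gamma(a, b) is b/(a+1) = 65.035/7.5 ≈ 8.671.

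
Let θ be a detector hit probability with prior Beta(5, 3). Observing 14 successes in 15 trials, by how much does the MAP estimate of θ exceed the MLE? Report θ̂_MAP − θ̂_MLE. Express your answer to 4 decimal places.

MAP − MLE = -0.0762

Posterior is Beta(19, 4); MAP = (19−1)/(23−2) = 18/21 ≈ 0.85714.
MLE ignores the prior: θ̂_MLE = k/n = 14/15 ≈ 0.93333.
Difference = 18/21 − 14/15 = -8/105 ≈ -0.0762.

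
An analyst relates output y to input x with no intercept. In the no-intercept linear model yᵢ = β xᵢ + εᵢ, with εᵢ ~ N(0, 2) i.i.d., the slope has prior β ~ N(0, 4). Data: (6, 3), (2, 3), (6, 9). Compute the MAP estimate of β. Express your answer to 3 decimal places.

β̂_MAP = 1.020

log p(β | y) = −Σ(yᵢ − βxᵢ)²/(2·2) − β²/(2·4) + const.
Setting the derivative to zero: Σxᵢ(yᵢ − βxᵢ)/2 − β/4 = 0, so β = Σxᵢyᵢ / (Σxᵢ² + σ²/τ²).
Σxᵢyᵢ = 6·3 + 2·3 + 6·9 = 78; Σxᵢ² = 76; σ²/τ² = 0.5.
β̂_MAP = 78 / (76 + 0.5) = 78/76.5 ≈ 1.020.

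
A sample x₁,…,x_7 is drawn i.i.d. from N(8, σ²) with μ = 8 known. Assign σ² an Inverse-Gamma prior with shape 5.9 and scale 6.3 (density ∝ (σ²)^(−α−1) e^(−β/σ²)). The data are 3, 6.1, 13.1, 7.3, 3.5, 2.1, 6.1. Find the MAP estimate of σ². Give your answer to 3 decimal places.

σ̂²_MAP = 6.076

Sum of squared deviations about the known mean: SS = (3−8)² + (6.1−8)² + (13.1−8)² + (7.3−8)² + (3.5−8)² + (2.1−8)² + (6.1−8)² = 113.78.
The Normal likelihood contributes (σ²)^(−n/2) exp(−SS/(2σ²)), so the posterior is Inverse-Gamma(α + n/2, β + SS/2) = Inverse-Gamma(9.4, 63.19).
The mode of Inverse-Gamma(a, b) is b/(a+1) = 63.19/10.4 ≈ 6.076.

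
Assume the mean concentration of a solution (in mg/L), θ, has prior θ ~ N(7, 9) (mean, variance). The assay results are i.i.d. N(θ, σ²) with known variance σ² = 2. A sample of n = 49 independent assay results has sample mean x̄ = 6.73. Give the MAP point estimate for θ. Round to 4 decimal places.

θ̂_MAP = 6.7312

n = 49, x̄ = 6.73.
For a Normal prior and Normal likelihood with known variance, the posterior is Normal; its mode equals its mean, the precision-weighted average.
Prior precision 1/σ₀² = 1/9; data precision n/σ² = 49/2 = 24.5.
θ̂ = ((1/9)·7 + 24.5·6.73) / (1/9 + 24.5) = (298193/1800)/(443/18) = 298193/44300 ≈ 6.7312.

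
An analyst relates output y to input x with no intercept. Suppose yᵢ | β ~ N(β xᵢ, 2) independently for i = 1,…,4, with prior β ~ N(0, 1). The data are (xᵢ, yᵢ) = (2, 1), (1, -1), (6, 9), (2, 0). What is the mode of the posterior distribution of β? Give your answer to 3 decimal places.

log p(β | y) = −Σ(yᵢ − βxᵢ)²/(2·2) − β²/(2·1) + const.
Setting the derivative to zero: Σxᵢ(yᵢ − βxᵢ)/2 − β/1 = 0, so β = Σxᵢyᵢ / (Σxᵢ² + σ²/τ²).
Σxᵢyᵢ = 2·1 + 1·(-1) + 6·9 + 2·0 = 55; Σxᵢ² = 45; σ²/τ² = 2.
β̂_MAP = 55 / (45 + 2) = 55/47 ≈ 1.170.

β̂_MAP = 1.170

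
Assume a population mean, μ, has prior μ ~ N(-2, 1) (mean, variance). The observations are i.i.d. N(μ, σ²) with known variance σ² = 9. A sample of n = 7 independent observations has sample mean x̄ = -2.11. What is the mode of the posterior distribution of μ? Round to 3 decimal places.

n = 7, x̄ = -2.11.
For a Normal prior and Normal likelihood with known variance, the posterior is Normal; its mode equals its mean, the precision-weighted average.
Prior precision 1/σ₀² = 1/1 = 1; data precision n/σ² = 7/9.
μ̂ = (1·(-2) + (7/9)·(-2.11)) / (1 + 7/9) = (-3277/900)/(16/9) = -2.048125 ≈ -2.048.

μ̂_MAP = -2.048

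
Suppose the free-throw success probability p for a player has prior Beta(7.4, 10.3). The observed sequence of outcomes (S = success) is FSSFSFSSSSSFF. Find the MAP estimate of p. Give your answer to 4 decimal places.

p̂_MAP = 0.5017

Prior: Beta(7.4, 10.3).
Data: 8 successes in 13 trials (from the sequence). The binomial likelihood contributes p^8(1−p)^5, so the posterior is Beta(7.4+8, 10.3+5) = Beta(15.4, 15.3).
For Beta(a, b) with a, b > 1 the mode is (a−1)/(a+b−2) = 14.4/28.7 ≈ 0.5017.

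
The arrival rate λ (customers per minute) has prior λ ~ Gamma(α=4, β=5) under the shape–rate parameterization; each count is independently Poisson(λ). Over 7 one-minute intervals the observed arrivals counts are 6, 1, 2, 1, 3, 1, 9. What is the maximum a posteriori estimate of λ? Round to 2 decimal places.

Σxᵢ = 6+1+2+1+3+1+9 = 23, with n = 7.
Posterior ∝ λ^3e^(−5λ) · λ^23e^(−7λ) = λ^26e^(−12λ), i.e. Gamma(shape=27, rate=12).
The mode of a Gamma(a, b) with a ≥ 1 (shape–rate) is (a−1)/b = 26/12 ≈ 2.17.

λ̂_MAP = 2.17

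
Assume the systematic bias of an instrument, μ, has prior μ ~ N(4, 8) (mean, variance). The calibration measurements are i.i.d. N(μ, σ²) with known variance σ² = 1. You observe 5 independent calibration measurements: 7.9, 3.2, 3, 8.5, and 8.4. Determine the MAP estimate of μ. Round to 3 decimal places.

μ̂_MAP = 6.146

n = 5; x̄ = (7.9 + 3.2 + 3 + 8.5 + 8.4)/5 = 31/5 = 6.2.
For a Normal prior and Normal likelihood with known variance, the posterior is Normal; its mode equals its mean, the precision-weighted average.
Prior precision 1/σ₀² = 1/8 = 0.125; data precision n/σ² = 5/1 = 5.
μ̂ = (0.125·4 + 5·6.2) / (0.125 + 5) = 31.5/5.125 = 252/41 ≈ 6.146.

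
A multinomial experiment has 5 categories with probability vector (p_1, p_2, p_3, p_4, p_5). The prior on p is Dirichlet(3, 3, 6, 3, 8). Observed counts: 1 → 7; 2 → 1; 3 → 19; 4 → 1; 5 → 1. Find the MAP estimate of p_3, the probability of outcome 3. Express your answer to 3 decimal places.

MAP estimate: 0.511

The posterior is Dirichlet(αᵢ + nᵢ) = Dirichlet(10, 4, 25, 4, 9).
For a Dirichlet(a₁,…,a_K) with all aᵢ > 1, the mode has j-th component (aⱼ − 1)/(Σaᵢ − K).
Here Σaᵢ = 52 and K = 5, so p_3 = (25 − 1)/(52 − 5) = 24/47 ≈ 0.511.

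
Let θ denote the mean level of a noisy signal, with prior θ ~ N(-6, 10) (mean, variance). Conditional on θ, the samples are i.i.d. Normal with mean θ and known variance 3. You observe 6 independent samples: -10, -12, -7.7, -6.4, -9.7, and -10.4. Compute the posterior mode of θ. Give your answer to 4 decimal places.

n = 6; x̄ = ((-10) + (-12) + (-7.7) + (-6.4) + (-9.7) + (-10.4))/6 = -56.2/6 = -281/30 ≈ -9.3667.
For a Normal prior and Normal likelihood with known variance, the posterior is Normal; its mode equals its mean, the precision-weighted average.
Prior precision 1/σ₀² = 1/10 = 0.1; data precision n/σ² = 6/3 = 2.
θ̂ = (0.1·(-6) + 2·(-281/30)) / (0.1 + 2) = (-58/3)/2.1 = -580/63 ≈ -9.2063.

θ̂_MAP = -9.2063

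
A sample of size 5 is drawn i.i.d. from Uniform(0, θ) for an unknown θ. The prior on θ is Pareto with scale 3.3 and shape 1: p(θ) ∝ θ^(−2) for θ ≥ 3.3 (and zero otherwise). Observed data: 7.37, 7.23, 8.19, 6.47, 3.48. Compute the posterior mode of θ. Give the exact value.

The Uniform(0, θ) likelihood is θ^(−n) for θ ≥ max(xᵢ), zero otherwise. Here max(xᵢ) = 8.19.
Posterior ∝ θ^(−2) · θ^(−5) = θ^(−7) on θ ≥ max(3.3, 8.19) = 8.19.
This density is strictly decreasing in θ, so the posterior mode lies at the lower boundary of the support.

θ̂_MAP = 8.19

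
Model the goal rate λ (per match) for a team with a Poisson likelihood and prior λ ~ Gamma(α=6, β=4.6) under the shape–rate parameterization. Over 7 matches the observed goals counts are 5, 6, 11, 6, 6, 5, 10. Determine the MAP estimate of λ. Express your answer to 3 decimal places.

λ̂_MAP = 4.655

Σxᵢ = 5+6+11+6+6+5+10 = 49, with n = 7.
Posterior ∝ λ^5e^(−4.6λ) · λ^49e^(−7λ) = λ^54e^(−11.6λ), i.e. Gamma(shape=55, rate=11.6).
The mode of a Gamma(a, b) with a ≥ 1 (shape–rate) is (a−1)/b = 54/11.6 ≈ 4.655.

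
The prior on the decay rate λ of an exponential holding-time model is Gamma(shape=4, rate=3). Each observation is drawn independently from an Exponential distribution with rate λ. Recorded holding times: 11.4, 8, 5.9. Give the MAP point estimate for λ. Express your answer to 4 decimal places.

λ̂_MAP = 0.2120

The Exponential(rate=λ) likelihood is ∝ λ^n e^(−λΣtᵢ). Here n = 3 and Σtᵢ = 11.4 + 8 + 5.9 = 25.3.
Posterior ∝ λ^3e^(−3λ) · λ^3e^(−25.3λ) = λ^6e^(−28.3λ), i.e. Gamma(7, 28.3).
Mode = (a−1)/b = 6/28.3 ≈ 0.2120.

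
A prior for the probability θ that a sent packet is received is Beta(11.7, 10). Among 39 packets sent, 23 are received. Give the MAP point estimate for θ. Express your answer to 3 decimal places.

θ̂_MAP = 0.574

Prior: Beta(11.7, 10).
Data: 23 successes in 39 trials. The binomial likelihood contributes θ^23(1−θ)^16, so the posterior is Beta(11.7+23, 10+16) = Beta(34.7, 26).
For Beta(a, b) with a, b > 1 the mode is (a−1)/(a+b−2) = 33.7/58.7 ≈ 0.574.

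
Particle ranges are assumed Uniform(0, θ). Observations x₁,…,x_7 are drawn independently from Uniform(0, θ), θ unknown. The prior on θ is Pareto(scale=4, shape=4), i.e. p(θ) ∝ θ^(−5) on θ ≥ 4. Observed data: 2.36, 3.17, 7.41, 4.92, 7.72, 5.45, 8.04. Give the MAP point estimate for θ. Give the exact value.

The Uniform(0, θ) likelihood is θ^(−n) for θ ≥ max(xᵢ), zero otherwise. Here max(xᵢ) = 8.04.
Posterior ∝ θ^(−5) · θ^(−7) = θ^(−12) on θ ≥ max(4, 8.04) = 8.04.
This density is strictly decreasing in θ, so the posterior mode lies at the lower boundary of the support.

θ̂_MAP = 8.04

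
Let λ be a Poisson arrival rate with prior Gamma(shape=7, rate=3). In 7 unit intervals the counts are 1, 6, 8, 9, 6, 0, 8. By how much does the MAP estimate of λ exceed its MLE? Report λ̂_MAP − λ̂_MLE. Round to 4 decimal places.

MAP − MLE = -1.0286

Σxᵢ = 38. Posterior is Gamma(45, 10); MAP = (45−1)/10 = 44/10 ≈ 4.40000.
MLE = x̄ = 38/7 ≈ 5.42857.
Difference = 44/10 − 38/7 = -36/35 ≈ -1.0286.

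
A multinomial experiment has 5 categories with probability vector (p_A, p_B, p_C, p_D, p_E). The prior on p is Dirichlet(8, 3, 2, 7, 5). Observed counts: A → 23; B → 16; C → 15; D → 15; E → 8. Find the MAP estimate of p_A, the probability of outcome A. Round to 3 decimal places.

MAP estimate of p_A = 0.309

The posterior is Dirichlet(αᵢ + nᵢ) = Dirichlet(31, 19, 17, 22, 13).
For a Dirichlet(a₁,…,a_K) with all aᵢ > 1, the mode has j-th component (aⱼ − 1)/(Σaᵢ − K).
Here Σaᵢ = 102 and K = 5, so p_A = (31 − 1)/(102 − 5) = 30/97 ≈ 0.309.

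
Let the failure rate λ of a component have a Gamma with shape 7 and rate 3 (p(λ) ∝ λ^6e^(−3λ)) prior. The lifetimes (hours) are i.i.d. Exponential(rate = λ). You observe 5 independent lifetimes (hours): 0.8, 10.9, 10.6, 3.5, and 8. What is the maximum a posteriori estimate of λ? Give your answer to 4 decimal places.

The Exponential(rate=λ) likelihood is ∝ λ^n e^(−λΣtᵢ). Here n = 5 and Σtᵢ = 0.8 + 10.9 + 10.6 + 3.5 + 8 = 33.8.
Posterior ∝ λ^6e^(−3λ) · λ^5e^(−33.8λ) = λ^11e^(−36.8λ), i.e. Gamma(12, 36.8).
Mode = (a−1)/b = 11/36.8 ≈ 0.2989.

λ̂_MAP = 0.2989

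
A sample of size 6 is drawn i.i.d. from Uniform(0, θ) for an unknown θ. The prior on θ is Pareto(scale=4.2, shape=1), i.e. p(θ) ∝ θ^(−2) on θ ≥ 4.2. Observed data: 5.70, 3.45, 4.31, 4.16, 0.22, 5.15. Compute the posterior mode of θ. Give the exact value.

θ̂_MAP = 5.70

The Uniform(0, θ) likelihood is θ^(−n) for θ ≥ max(xᵢ), zero otherwise. Here max(xᵢ) = 5.70.
Posterior ∝ θ^(−2) · θ^(−6) = θ^(−8) on θ ≥ max(4.2, 5.70) = 5.70.
This density is strictly decreasing in θ, so the posterior mode lies at the lower boundary of the support.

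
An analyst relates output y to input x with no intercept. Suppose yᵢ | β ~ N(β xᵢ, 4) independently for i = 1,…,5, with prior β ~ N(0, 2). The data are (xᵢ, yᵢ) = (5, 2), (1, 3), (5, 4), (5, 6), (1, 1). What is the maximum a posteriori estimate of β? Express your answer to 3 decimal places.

log p(β | y) = −Σ(yᵢ − βxᵢ)²/(2·4) − β²/(2·2) + const.
Setting the derivative to zero: Σxᵢ(yᵢ − βxᵢ)/4 − β/2 = 0, so β = Σxᵢyᵢ / (Σxᵢ² + σ²/τ²).
Σxᵢyᵢ = 5·2 + 1·3 + 5·4 + 5·6 + 1·1 = 64; Σxᵢ² = 77; σ²/τ² = 2.
β̂_MAP = 64 / (77 + 2) = 64/79 ≈ 0.810.

β̂_MAP = 0.810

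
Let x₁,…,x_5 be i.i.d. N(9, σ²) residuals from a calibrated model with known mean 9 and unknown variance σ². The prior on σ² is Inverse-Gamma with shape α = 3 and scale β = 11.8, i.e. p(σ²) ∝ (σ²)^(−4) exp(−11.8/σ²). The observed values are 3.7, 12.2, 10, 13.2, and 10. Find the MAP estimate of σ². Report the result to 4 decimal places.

Sum of squared deviations about the known mean: SS = (3.7−9)² + (12.2−9)² + (10−9)² + (13.2−9)² + (10−9)² = 57.97.
The Normal likelihood contributes (σ²)^(−n/2) exp(−SS/(2σ²)), so the posterior is Inverse-Gamma(α + n/2, β + SS/2) = Inverse-Gamma(5.5, 40.785).
The mode of Inverse-Gamma(a, b) is b/(a+1) = 40.785/6.5 ≈ 6.2746.

σ̂²_MAP = 6.2746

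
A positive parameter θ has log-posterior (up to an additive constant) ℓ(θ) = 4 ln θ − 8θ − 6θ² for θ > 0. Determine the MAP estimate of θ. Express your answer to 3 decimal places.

θ̂_MAP = 0.333

ℓ'(θ) = 4/θ − 8 − 12θ. Setting this to zero and multiplying by θ: 12θ² + 8θ − 4 = 0.
θ = (−8 + √(8² + 4·12·4)) / (2·12) = (−8 + √256) / 24 = (−8 + 16)/24 = 1/3.
ℓ''(θ) = −4/θ² − 12 < 0, confirming a maximum.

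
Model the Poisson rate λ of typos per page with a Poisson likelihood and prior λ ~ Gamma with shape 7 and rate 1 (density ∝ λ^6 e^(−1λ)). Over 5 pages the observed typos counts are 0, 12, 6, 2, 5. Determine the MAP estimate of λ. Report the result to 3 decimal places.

Σxᵢ = 0+12+6+2+5 = 25, with n = 5.
Posterior ∝ λ^6e^(−1λ) · λ^25e^(−5λ) = λ^31e^(−6λ), i.e. Gamma(shape=32, rate=6).
The mode of a Gamma(a, b) with a ≥ 1 (shape–rate) is (a−1)/b = 31/6 ≈ 5.167.

λ̂_MAP = 5.167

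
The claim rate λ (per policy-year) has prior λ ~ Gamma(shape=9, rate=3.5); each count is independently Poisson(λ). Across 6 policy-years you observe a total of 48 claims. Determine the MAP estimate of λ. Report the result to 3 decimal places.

Σxᵢ = 48, n = 6.
Posterior ∝ λ^8e^(−3.5λ) · λ^48e^(−6λ) = λ^56e^(−9.5λ), i.e. Gamma(shape=57, rate=9.5).
The mode of a Gamma(a, b) with a ≥ 1 (shape–rate) is (a−1)/b = 56/9.5 ≈ 5.895.

λ̂_MAP = 5.895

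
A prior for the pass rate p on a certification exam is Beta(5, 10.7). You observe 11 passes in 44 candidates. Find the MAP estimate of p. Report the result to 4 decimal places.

Prior: Beta(5, 10.7).
Data: 11 successes in 44 trials. The binomial likelihood contributes p^11(1−p)^33, so the posterior is Beta(5+11, 10.7+33) = Beta(16, 43.7).
For Beta(a, b) with a, b > 1 the mode is (a−1)/(a+b−2) = 15/57.7 ≈ 0.2600.

p̂_MAP = 0.2600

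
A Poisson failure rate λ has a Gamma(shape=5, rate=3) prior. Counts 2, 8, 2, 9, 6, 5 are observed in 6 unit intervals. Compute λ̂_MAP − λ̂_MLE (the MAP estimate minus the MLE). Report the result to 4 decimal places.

Σxᵢ = 32. Posterior is Gamma(37, 9); MAP = (37−1)/9 = 36/9 ≈ 4.00000.
MLE = x̄ = 32/6 ≈ 5.33333.
Difference = 36/9 − 32/6 = -4/3 ≈ -1.3333.

MAP − MLE = -1.3333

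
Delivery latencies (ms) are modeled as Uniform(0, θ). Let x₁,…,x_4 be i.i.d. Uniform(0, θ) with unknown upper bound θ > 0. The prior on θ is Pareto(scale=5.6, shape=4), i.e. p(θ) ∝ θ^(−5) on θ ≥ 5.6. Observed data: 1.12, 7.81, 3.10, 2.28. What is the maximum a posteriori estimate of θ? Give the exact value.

The Uniform(0, θ) likelihood is θ^(−n) for θ ≥ max(xᵢ), zero otherwise. Here max(xᵢ) = 7.81.
Posterior ∝ θ^(−5) · θ^(−4) = θ^(−9) on θ ≥ max(5.6, 7.81) = 7.81.
This density is strictly decreasing in θ, so the posterior mode lies at the lower boundary of the support.

θ̂_MAP = 7.81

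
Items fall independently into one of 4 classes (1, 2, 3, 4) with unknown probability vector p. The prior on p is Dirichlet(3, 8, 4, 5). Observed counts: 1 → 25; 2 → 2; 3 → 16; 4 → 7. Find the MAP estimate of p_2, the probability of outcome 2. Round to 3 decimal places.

MAP estimate: 0.136

The posterior is Dirichlet(αᵢ + nᵢ) = Dirichlet(28, 10, 20, 12).
For a Dirichlet(a₁,…,a_K) with all aᵢ > 1, the mode has j-th component (aⱼ − 1)/(Σaᵢ − K).
Here Σaᵢ = 70 and K = 4, so p_2 = (10 − 1)/(70 − 4) = 9/66 ≈ 0.136.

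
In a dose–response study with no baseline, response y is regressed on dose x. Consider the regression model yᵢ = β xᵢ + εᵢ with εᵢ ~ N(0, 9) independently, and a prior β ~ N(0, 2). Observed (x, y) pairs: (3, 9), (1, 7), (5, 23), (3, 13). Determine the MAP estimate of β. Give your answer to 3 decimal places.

β̂_MAP = 3.876

log p(β | y) = −Σ(yᵢ − βxᵢ)²/(2·9) − β²/(2·2) + const.
Setting the derivative to zero: Σxᵢ(yᵢ − βxᵢ)/9 − β/2 = 0, so β = Σxᵢyᵢ / (Σxᵢ² + σ²/τ²).
Σxᵢyᵢ = 3·9 + 1·7 + 5·23 + 3·13 = 188; Σxᵢ² = 44; σ²/τ² = 4.5.
β̂_MAP = 188 / (44 + 4.5) = 188/48.5 ≈ 3.876.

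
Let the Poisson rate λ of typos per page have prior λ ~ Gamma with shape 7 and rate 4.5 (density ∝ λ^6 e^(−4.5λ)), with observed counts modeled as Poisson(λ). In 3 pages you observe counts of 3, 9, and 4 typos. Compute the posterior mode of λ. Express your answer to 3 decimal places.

Σxᵢ = 3+9+4 = 16, with n = 3.
Posterior ∝ λ^6e^(−4.5λ) · λ^16e^(−3λ) = λ^22e^(−7.5λ), i.e. Gamma(shape=23, rate=7.5).
The mode of a Gamma(a, b) with a ≥ 1 (shape–rate) is (a−1)/b = 22/7.5 ≈ 2.933.

λ̂_MAP = 2.933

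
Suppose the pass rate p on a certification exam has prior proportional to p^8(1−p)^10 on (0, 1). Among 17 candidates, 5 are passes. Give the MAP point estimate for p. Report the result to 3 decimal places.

p̂_MAP = 0.371

The prior density ∝ p^8(1−p)^10 is the kernel of Beta(9, 11).
Data: 5 successes in 17 trials. The binomial likelihood contributes p^5(1−p)^12, so the posterior is Beta(9+5, 11+12) = Beta(14, 23).
For Beta(a, b) with a, b > 1 the mode is (a−1)/(a+b−2) = 13/35 ≈ 0.371.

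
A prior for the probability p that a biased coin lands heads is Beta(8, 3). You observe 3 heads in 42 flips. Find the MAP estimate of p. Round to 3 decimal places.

Prior: Beta(8, 3).
Data: 3 successes in 42 trials. The binomial likelihood contributes p^3(1−p)^39, so the posterior is Beta(8+3, 3+39) = Beta(11, 42).
For Beta(a, b) with a, b > 1 the mode is (a−1)/(a+b−2) = 10/51 ≈ 0.196.

p̂_MAP = 0.196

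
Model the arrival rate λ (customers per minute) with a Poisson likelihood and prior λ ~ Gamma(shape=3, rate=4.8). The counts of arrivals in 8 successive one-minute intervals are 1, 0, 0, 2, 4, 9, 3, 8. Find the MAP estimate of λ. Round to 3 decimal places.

Σxᵢ = 1+0+0+2+4+9+3+8 = 27, with n = 8.
Posterior ∝ λ^2e^(−4.8λ) · λ^27e^(−8λ) = λ^29e^(−12.8λ), i.e. Gamma(shape=30, rate=12.8).
The mode of a Gamma(a, b) with a ≥ 1 (shape–rate) is (a−1)/b = 29/12.8 ≈ 2.266.

λ̂_MAP = 2.266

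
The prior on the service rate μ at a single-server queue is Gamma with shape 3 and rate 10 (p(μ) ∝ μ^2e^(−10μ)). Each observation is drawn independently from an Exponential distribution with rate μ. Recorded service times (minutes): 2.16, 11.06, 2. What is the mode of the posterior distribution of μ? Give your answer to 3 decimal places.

The Exponential(rate=μ) likelihood is ∝ μ^n e^(−μΣtᵢ). Here n = 3 and Σtᵢ = 2.16 + 11.06 + 2 = 15.22.
Posterior ∝ μ^2e^(−10μ) · μ^3e^(−15.22μ) = μ^5e^(−25.22μ), i.e. Gamma(6, 25.22).
Mode = (a−1)/b = 5/25.22 ≈ 0.198.

μ̂_MAP = 0.198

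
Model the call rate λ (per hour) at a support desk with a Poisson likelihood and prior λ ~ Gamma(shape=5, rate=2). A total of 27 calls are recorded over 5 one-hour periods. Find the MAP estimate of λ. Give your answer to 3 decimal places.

λ̂_MAP = 4.429

Σxᵢ = 27, n = 5.
Posterior ∝ λ^4e^(−2λ) · λ^27e^(−5λ) = λ^31e^(−7λ), i.e. Gamma(shape=32, rate=7).
The mode of a Gamma(a, b) with a ≥ 1 (shape–rate) is (a−1)/b = 31/7 ≈ 4.429.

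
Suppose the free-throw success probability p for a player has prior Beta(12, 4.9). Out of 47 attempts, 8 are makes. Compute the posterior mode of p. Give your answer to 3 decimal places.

Prior: Beta(12, 4.9).
Data: 8 successes in 47 trials. The binomial likelihood contributes p^8(1−p)^39, so the posterior is Beta(12+8, 4.9+39) = Beta(20, 43.9).
For Beta(a, b) with a, b > 1 the mode is (a−1)/(a+b−2) = 19/61.9 ≈ 0.307.

p̂_MAP = 0.307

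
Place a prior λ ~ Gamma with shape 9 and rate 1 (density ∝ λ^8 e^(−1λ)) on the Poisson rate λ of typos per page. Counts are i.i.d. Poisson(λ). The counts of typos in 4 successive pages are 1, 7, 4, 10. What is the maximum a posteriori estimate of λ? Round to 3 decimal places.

Σxᵢ = 1+7+4+10 = 22, with n = 4.
Posterior ∝ λ^8e^(−1λ) · λ^22e^(−4λ) = λ^30e^(−5λ), i.e. Gamma(shape=31, rate=5).
The mode of a Gamma(a, b) with a ≥ 1 (shape–rate) is (a−1)/b = 30/5 ≈ 6.000.

λ̂_MAP = 6.000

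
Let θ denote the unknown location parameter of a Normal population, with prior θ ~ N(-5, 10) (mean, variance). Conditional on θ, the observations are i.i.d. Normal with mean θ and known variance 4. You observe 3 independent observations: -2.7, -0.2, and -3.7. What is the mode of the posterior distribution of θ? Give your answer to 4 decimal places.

θ̂_MAP = -2.5294

n = 3; x̄ = ((-2.7) + (-0.2) + (-3.7))/3 = -6.6/3 = -2.2.
For a Normal prior and Normal likelihood with known variance, the posterior is Normal; its mode equals its mean, the precision-weighted average.
Prior precision 1/σ₀² = 1/10 = 0.1; data precision n/σ² = 3/4 = 0.75.
θ̂ = (0.1·(-5) + 0.75·(-2.2)) / (0.1 + 0.75) = (-2.15)/0.85 = -43/17 ≈ -2.5294.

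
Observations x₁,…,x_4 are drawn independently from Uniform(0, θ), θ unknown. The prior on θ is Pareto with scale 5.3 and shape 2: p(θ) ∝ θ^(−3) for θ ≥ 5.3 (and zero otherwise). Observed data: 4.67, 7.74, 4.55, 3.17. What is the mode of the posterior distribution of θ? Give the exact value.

θ̂_MAP = 7.74

The Uniform(0, θ) likelihood is θ^(−n) for θ ≥ max(xᵢ), zero otherwise. Here max(xᵢ) = 7.74.
Posterior ∝ θ^(−3) · θ^(−4) = θ^(−7) on θ ≥ max(5.3, 7.74) = 7.74.
This density is strictly decreasing in θ, so the posterior mode lies at the lower boundary of the support.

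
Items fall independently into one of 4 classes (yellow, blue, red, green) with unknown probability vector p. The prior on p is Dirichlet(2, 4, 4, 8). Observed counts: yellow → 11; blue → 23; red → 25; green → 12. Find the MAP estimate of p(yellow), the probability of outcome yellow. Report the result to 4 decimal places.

MAP estimate of p(yellow) = 0.1412

The posterior is Dirichlet(αᵢ + nᵢ) = Dirichlet(13, 27, 29, 20).
For a Dirichlet(a₁,…,a_K) with all aᵢ > 1, the mode has j-th component (aⱼ − 1)/(Σaᵢ − K).
Here Σaᵢ = 89 and K = 4, so p(yellow) = (13 − 1)/(89 − 4) = 12/85 ≈ 0.1412.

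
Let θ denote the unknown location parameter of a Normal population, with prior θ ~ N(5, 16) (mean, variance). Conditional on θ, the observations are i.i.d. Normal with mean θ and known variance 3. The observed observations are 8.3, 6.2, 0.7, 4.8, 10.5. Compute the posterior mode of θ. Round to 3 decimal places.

θ̂_MAP = 6.060

n = 5; x̄ = (8.3 + 6.2 + 0.7 + 4.8 + 10.5)/5 = 30.5/5 = 6.1.
For a Normal prior and Normal likelihood with known variance, the posterior is Normal; its mode equals its mean, the precision-weighted average.
Prior precision 1/σ₀² = 1/16 = 0.0625; data precision n/σ² = 5/3.
θ̂ = (0.0625·5 + (5/3)·6.1) / (0.0625 + 5/3) = (503/48)/(83/48) = 503/83 ≈ 6.060.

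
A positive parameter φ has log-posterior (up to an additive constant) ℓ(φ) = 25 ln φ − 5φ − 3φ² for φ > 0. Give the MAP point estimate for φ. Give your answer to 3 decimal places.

φ̂_MAP = 1.667

ℓ'(φ) = 25/φ − 5 − 6φ. Setting this to zero and multiplying by φ: 6φ² + 5φ − 25 = 0.
φ = (−5 + √(5² + 4·6·25)) / (2·6) = (−5 + √625) / 12 = (−5 + 25)/12 = 5/3.
ℓ''(φ) = −25/φ² − 6 < 0, confirming a maximum.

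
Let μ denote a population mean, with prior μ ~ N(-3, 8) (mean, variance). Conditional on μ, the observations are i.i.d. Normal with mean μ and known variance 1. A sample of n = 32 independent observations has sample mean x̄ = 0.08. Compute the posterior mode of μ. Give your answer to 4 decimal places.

μ̂_MAP = 0.0680

n = 32, x̄ = 0.08.
For a Normal prior and Normal likelihood with known variance, the posterior is Normal; its mode equals its mean, the precision-weighted average.
Prior precision 1/σ₀² = 1/8 = 0.125; data precision n/σ² = 32/1 = 32.
μ̂ = (0.125·(-3) + 32·0.08) / (0.125 + 32) = 2.185/32.125 = 437/6425 ≈ 0.0680.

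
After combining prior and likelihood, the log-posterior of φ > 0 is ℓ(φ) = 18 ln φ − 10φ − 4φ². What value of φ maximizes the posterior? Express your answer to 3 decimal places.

φ̂_MAP = 1.000

ℓ'(φ) = 18/φ − 10 − 8φ. Setting this to zero and multiplying by φ: 8φ² + 10φ − 18 = 0.
φ = (−10 + √(10² + 4·8·18)) / (2·8) = (−10 + √676) / 16 = (−10 + 26)/16 = 1.
ℓ''(φ) = −18/φ² − 8 < 0, confirming a maximum.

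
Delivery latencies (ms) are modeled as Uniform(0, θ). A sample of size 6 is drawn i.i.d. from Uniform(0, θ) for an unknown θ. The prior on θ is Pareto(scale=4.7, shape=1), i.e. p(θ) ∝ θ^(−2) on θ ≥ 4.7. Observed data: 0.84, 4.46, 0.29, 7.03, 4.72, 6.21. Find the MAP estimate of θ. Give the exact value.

θ̂_MAP = 7.03

The Uniform(0, θ) likelihood is θ^(−n) for θ ≥ max(xᵢ), zero otherwise. Here max(xᵢ) = 7.03.
Posterior ∝ θ^(−2) · θ^(−6) = θ^(−8) on θ ≥ max(4.7, 7.03) = 7.03.
This density is strictly decreasing in θ, so the posterior mode lies at the lower boundary of the support.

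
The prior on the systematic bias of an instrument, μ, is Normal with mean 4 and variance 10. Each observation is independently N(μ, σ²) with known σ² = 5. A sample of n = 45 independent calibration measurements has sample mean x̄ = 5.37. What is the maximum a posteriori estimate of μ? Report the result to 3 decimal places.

n = 45, x̄ = 5.37.
For a Normal prior and Normal likelihood with known variance, the posterior is Normal; its mode equals its mean, the precision-weighted average.
Prior precision 1/σ₀² = 1/10 = 0.1; data precision n/σ² = 45/5 = 9.
μ̂ = (0.1·4 + 9·5.37) / (0.1 + 9) = 48.73/9.1 = 4873/910 ≈ 5.355.

μ̂_MAP = 5.355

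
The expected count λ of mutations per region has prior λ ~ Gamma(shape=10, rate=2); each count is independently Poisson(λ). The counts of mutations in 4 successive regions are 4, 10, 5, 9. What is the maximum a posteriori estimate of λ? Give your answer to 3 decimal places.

λ̂_MAP = 6.167

Σxᵢ = 4+10+5+9 = 28, with n = 4.
Posterior ∝ λ^9e^(−2λ) · λ^28e^(−4λ) = λ^37e^(−6λ), i.e. Gamma(shape=38, rate=6).
The mode of a Gamma(a, b) with a ≥ 1 (shape–rate) is (a−1)/b = 37/6 ≈ 6.167.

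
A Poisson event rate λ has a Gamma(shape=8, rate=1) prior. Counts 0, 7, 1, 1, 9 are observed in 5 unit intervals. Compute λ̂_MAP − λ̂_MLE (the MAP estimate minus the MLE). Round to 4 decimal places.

Σxᵢ = 18. Posterior is Gamma(26, 6); MAP = (26−1)/6 = 25/6 ≈ 4.16667.
MLE = x̄ = 18/5 ≈ 3.60000.
Difference = 25/6 − 18/5 = 17/30 ≈ 0.5667.

MAP − MLE = 0.5667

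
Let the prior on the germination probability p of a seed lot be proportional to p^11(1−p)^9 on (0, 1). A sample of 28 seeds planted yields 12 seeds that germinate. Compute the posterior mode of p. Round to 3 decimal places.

The prior density ∝ p^11(1−p)^9 is the kernel of Beta(12, 10).
Data: 12 successes in 28 trials. The binomial likelihood contributes p^12(1−p)^16, so the posterior is Beta(12+12, 10+16) = Beta(24, 26).
For Beta(a, b) with a, b > 1 the mode is (a−1)/(a+b−2) = 23/48 ≈ 0.479.

p̂_MAP = 0.479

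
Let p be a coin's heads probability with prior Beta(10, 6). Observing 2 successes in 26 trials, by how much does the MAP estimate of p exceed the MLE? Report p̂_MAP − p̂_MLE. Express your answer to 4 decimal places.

MAP − MLE = 0.1981

Posterior is Beta(12, 30); MAP = (12−1)/(42−2) = 11/40 ≈ 0.27500.
MLE ignores the prior: p̂_MLE = k/n = 2/26 ≈ 0.07692.
Difference = 11/40 − 2/26 = 103/520 ≈ 0.1981.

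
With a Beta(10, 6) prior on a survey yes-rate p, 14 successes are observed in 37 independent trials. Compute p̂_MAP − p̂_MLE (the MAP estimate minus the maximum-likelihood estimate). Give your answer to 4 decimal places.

MAP − MLE = 0.0726

Posterior is Beta(24, 29); MAP = (24−1)/(53−2) = 23/51 ≈ 0.45098.
MLE ignores the prior: p̂_MLE = k/n = 14/37 ≈ 0.37838.
Difference = 23/51 − 14/37 = 137/1887 ≈ 0.0726.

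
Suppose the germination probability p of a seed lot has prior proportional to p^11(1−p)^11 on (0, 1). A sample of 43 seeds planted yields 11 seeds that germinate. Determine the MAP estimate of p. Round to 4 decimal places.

p̂_MAP = 0.3385

The prior density ∝ p^11(1−p)^11 is the kernel of Beta(12, 12).
Data: 11 successes in 43 trials. The binomial likelihood contributes p^11(1−p)^32, so the posterior is Beta(12+11, 12+32) = Beta(23, 44).
For Beta(a, b) with a, b > 1 the mode is (a−1)/(a+b−2) = 22/65 ≈ 0.3385.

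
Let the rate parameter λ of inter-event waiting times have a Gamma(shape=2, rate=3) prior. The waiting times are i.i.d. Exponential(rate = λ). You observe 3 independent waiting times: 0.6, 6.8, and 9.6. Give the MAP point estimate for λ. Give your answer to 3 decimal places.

The Exponential(rate=λ) likelihood is ∝ λ^n e^(−λΣtᵢ). Here n = 3 and Σtᵢ = 0.6 + 6.8 + 9.6 = 17.
Posterior ∝ λe^(−3λ) · λ^3e^(−17λ) = λ^4e^(−20λ), i.e. Gamma(5, 20).
Mode = (a−1)/b = 4/20 ≈ 0.200.

λ̂_MAP = 0.200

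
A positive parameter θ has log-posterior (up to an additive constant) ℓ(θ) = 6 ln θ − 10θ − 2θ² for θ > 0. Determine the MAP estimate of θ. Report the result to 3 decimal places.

θ̂_MAP = 0.500

ℓ'(θ) = 6/θ − 10 − 4θ. Setting this to zero and multiplying by θ: 4θ² + 10θ − 6 = 0.
θ = (−10 + √(10² + 4·4·6)) / (2·4) = (−10 + √196) / 8 = (−10 + 14)/8 = 1/2.
ℓ''(θ) = −6/θ² − 4 < 0, confirming a maximum.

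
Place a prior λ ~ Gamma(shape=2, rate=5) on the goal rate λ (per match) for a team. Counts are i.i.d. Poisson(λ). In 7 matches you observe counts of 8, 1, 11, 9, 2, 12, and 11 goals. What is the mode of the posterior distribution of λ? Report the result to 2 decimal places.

Σxᵢ = 8+1+11+9+2+12+11 = 54, with n = 7.
Posterior ∝ λe^(−5λ) · λ^54e^(−7λ) = λ^55e^(−12λ), i.e. Gamma(shape=56, rate=12).
The mode of a Gamma(a, b) with a ≥ 1 (shape–rate) is (a−1)/b = 55/12 ≈ 4.58.

λ̂_MAP = 4.58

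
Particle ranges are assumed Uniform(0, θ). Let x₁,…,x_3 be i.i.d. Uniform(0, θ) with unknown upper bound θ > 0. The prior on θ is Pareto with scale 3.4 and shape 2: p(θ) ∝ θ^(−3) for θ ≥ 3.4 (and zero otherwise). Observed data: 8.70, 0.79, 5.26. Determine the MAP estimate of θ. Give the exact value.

θ̂_MAP = 8.70

The Uniform(0, θ) likelihood is θ^(−n) for θ ≥ max(xᵢ), zero otherwise. Here max(xᵢ) = 8.70.
Posterior ∝ θ^(−3) · θ^(−3) = θ^(−6) on θ ≥ max(3.4, 8.70) = 8.70.
This density is strictly decreasing in θ, so the posterior mode lies at the lower boundary of the support.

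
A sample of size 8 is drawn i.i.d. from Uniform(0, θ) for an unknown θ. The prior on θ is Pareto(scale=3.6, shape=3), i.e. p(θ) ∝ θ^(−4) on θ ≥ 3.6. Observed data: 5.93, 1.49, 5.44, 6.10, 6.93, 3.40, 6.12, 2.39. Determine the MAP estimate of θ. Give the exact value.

θ̂_MAP = 6.93

The Uniform(0, θ) likelihood is θ^(−n) for θ ≥ max(xᵢ), zero otherwise. Here max(xᵢ) = 6.93.
Posterior ∝ θ^(−4) · θ^(−8) = θ^(−12) on θ ≥ max(3.6, 6.93) = 6.93.
This density is strictly decreasing in θ, so the posterior mode lies at the lower boundary of the support.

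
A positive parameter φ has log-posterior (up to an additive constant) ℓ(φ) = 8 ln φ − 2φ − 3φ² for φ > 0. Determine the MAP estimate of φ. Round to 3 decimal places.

φ̂_MAP = 1.000

ℓ'(φ) = 8/φ − 2 − 6φ. Setting this to zero and multiplying by φ: 6φ² + 2φ − 8 = 0.
φ = (−2 + √(2² + 4·6·8)) / (2·6) = (−2 + √196) / 12 = (−2 + 14)/12 = 1.
ℓ''(φ) = −8/φ² − 6 < 0, confirming a maximum.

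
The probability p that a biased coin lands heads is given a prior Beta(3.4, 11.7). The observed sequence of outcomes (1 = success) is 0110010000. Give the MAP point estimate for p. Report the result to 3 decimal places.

Prior: Beta(3.4, 11.7).
Data: 3 successes in 10 trials (from the sequence). The binomial likelihood contributes p^3(1−p)^7, so the posterior is Beta(3.4+3, 11.7+7) = Beta(6.4, 18.7).
For Beta(a, b) with a, b > 1 the mode is (a−1)/(a+b−2) = 5.4/23.1 ≈ 0.234.

p̂_MAP = 0.234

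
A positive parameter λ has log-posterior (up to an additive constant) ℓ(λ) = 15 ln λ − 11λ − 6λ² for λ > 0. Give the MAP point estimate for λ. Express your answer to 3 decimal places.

λ̂_MAP = 0.750

ℓ'(λ) = 15/λ − 11 − 12λ. Setting this to zero and multiplying by λ: 12λ² + 11λ − 15 = 0.
λ = (−11 + √(11² + 4·12·15)) / (2·12) = (−11 + √841) / 24 = (−11 + 29)/24 = 3/4.
ℓ''(λ) = −15/λ² − 12 < 0, confirming a maximum.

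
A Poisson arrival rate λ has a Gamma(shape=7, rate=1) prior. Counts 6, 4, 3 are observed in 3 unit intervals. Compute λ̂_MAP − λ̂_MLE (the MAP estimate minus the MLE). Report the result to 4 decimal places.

Σxᵢ = 13. Posterior is Gamma(20, 4); MAP = (20−1)/4 = 19/4 ≈ 4.75000.
MLE = x̄ = 13/3 ≈ 4.33333.
Difference = 19/4 − 13/3 = 5/12 ≈ 0.4167.

MAP − MLE = 0.4167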